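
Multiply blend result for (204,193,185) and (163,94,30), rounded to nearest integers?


Multiply: C = A×B/255, rounded to nearest integer
R: 204×163/255 = 33252/255 ≈ 130.400 → 130
G: 193×94/255 = 18142/255 ≈ 71.145 → 71
B: 185×30/255 = 5550/255 ≈ 21.765 → 22
= RGB(130, 71, 22)


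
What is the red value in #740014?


Color: #740014
R = 74 = 116
G = 00 = 0
B = 14 = 20
Red = 116


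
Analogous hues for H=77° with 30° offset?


Base hue: 77°
Left analog: (77 - 30) mod 360 = 47°
Right analog: (77 + 30) mod 360 = 107°
Analogous hues = 47° and 107°


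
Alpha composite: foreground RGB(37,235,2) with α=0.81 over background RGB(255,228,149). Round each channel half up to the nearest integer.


C = α×F + (1-α)×B, with 1-α = 0.19
R: 0.81×37 + 0.19×255 = 29.97 + 48.45 = 78.42 → 78
G: 0.81×235 + 0.19×228 = 190.35 + 43.32 = 233.67 → 234
B: 0.81×2 + 0.19×149 = 1.62 + 28.31 = 29.93 → 30
= RGB(78, 234, 30)


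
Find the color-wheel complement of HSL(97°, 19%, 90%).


Complement = opposite side of color wheel = hue + 180°
H' = (97 + 180) mod 360 = 277°
S and L unchanged.
= HSL(277°, 19%, 90%)


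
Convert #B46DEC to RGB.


B4 → 180 (R)
6D → 109 (G)
EC → 236 (B)
= RGB(180, 109, 236)


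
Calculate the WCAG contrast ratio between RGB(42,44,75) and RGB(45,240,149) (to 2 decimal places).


Linearize each sRGB channel c=v/255: c/12.92 if c ≤ 0.04045 else ((c+0.055)/1.055)^2.4
L = 0.2126×R_lin + 0.7152×G_lin + 0.0722×B_lin
Color 1 (42,44,75):
  R=42: 42/255≈0.1647 > 0.04045 → ((0.1647+0.055)/1.055)^2.4 ≈ 0.02315
  G=44: 44/255≈0.1725 > 0.04045 → ((0.1725+0.055)/1.055)^2.4 ≈ 0.02519
  B=75: 75/255≈0.2941 > 0.04045 → ((0.2941+0.055)/1.055)^2.4 ≈ 0.07036
  L1 = 0.2126×0.02315 + 0.7152×0.02519 + 0.0722×0.07036 ≈ 0.02802
Color 2 (45,240,149):
  R=45: 45/255≈0.1765 > 0.04045 → ((0.1765+0.055)/1.055)^2.4 ≈ 0.02624
  G=240: 240/255≈0.9412 > 0.04045 → ((0.9412+0.055)/1.055)^2.4 ≈ 0.87137
  B=149: 149/255≈0.5843 > 0.04045 → ((0.5843+0.055)/1.055)^2.4 ≈ 0.30054
  L2 = 0.2126×0.02624 + 0.7152×0.87137 + 0.0722×0.30054 ≈ 0.65048
Lighter = 0.65048, Darker = 0.02802
Ratio = (L_lighter + 0.05) / (L_darker + 0.05)
Ratio = (0.65048 + 0.05) / (0.02802 + 0.05) = 0.70048 / 0.07802 ≈ 8.9787
Ratio ≈ 8.98:1


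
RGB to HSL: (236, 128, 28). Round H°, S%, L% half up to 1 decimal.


Normalize: R'=236/255≈0.9255, G'=128/255≈0.5020, B'=28/255≈0.1098
Max=236/255, Min=28/255, Δ=Max-Min=208/255
L = (Max+Min)/2 = (236+28)/510 = 264/510 = 0.51764… → L = 51.8%
L > 0.5 → S = Δ/(2-Max-Min) = 208/(510-236-28) = 208/246 = 0.84552… → S = 84.6%
(the 1/255 factors cancel in S and H, so raw channel differences can be used)
Max is R' → H = 60 × (((G-B)/Δ) mod 6) = 60 × (((128-28)/208) mod 6)
  100/208 = 0.4807…
  H = 60 × 0.4807… = 28.846…° → H = 28.8°
= HSL(28.8°, 84.6%, 51.8%)


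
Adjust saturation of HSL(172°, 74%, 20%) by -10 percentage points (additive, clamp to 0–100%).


Original S = 74%
Adjustment = -10 percentage points
New S = 74 + (-10) = 64
Clamp to [0, 100] → 64
= HSL(172°, 64%, 20%)


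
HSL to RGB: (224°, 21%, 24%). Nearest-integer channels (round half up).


H=224°, S=0.21, L=0.24
C = (1-|2L-1|)×S = (1-|-0.52|)×0.21 = 0.1008
H' = H/60 = 224/60 ≈ 3.7333; X = C×(1-|H' mod 2 - 1|) = 0.02688
m = L - C/2 = 0.24 - 0.0504 = 0.1896
Sector ⌊H'⌋ = 3 → (R',G',B') = (0.0, 0.02688, 0.1008)
RGB = ((R'+m)×255, (G'+m)×255, (B'+m)×255) = (48.348, 55.2024, 74.052)
Round half up → RGB(48, 55, 74)


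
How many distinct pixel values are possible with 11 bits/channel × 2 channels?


Total bits = 11 bits/channel × 2 channels = 22 bits
Distinct pixel values = 2^22
= 4,194,304 pixel values


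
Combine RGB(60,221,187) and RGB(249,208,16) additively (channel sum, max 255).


Additive: each channel = min(255, C₁+C₂)
R: 60+249 = 309 → 255
G: 221+208 = 429 → 255
B: 187+16 = 203 → 203
= RGB(255, 255, 203)


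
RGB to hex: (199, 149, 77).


R = 199 → C7 (hex)
G = 149 → 95 (hex)
B = 77 → 4D (hex)
Hex = #C7954D


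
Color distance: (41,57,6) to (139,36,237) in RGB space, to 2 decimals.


d = √[(R₁-R₂)² + (G₁-G₂)² + (B₁-B₂)²]
d = √[(41-139)² + (57-36)² + (6-237)²]
d = √[9604 + 441 + 53361]
d = √63406
d ≈ 251.81


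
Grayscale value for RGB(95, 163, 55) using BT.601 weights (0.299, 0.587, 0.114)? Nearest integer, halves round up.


Gray = 0.299×R + 0.587×G + 0.114×B
Gray = 0.299×95 + 0.587×163 + 0.114×55
Gray = 28.405 + 95.681 + 6.270
Gray = 130.356 → round half up → 130
Gray = 130


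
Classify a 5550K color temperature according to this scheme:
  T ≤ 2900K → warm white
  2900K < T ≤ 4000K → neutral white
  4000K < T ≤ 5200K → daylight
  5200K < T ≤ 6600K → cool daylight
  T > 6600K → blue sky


Temperature: 5550K
5200K < 5550K ≤ 6600K → cool daylight
Classification: cool daylight


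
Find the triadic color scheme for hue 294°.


Triadic: equally spaced at 120° intervals
H1 = 294°
H2 = (294 + 120) mod 360 = 54°
H3 = (294 + 240) mod 360 = 174°
Triadic = 294°, 54°, 174°


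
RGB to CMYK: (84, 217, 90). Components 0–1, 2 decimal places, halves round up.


R'=84/255≈0.3294, G'=217/255≈0.8510, B'=90/255≈0.3529
K = 1 - max(R',G',B') = 1 - 217/255 = 38/255 = 0.14901… → 0.15
(1-R'-K)/(1-K) simplifies to (max-R)/max with max = 217:
C = (217-84)/217 = 133/217 = 0.61290… → 0.61
M = (217-217)/217 = 0/217 = 0 → 0.00
Y = (217-90)/217 = 127/217 = 0.58525… → 0.59
= CMYK(0.61, 0.00, 0.59, 0.15)


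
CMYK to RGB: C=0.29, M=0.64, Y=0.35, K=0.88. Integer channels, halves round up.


R = 255 × (1-C) × (1-K) = 255 × 0.71 × 0.12 = 21.726 → 22
G = 255 × (1-M) × (1-K) = 255 × 0.36 × 0.12 = 11.016 → 11
B = 255 × (1-Y) × (1-K) = 255 × 0.65 × 0.12 = 19.89 → 20
= RGB(22, 11, 20)


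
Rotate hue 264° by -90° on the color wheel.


New hue = (H + rotation) mod 360
New hue = (264 -90) mod 360
= 174 mod 360
= 174°


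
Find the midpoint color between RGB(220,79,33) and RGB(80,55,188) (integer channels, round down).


Midpoint: each channel = ⌊(C₁+C₂)/2⌋
R: ⌊(220+80)/2⌋ = 150
G: ⌊(79+55)/2⌋ = 67
B: ⌊(33+188)/2⌋ = 110
= RGB(150, 67, 110)


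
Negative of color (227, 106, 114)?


Invert: (255-R, 255-G, 255-B)
R: 255-227 = 28
G: 255-106 = 149
B: 255-114 = 141
= RGB(28, 149, 141)


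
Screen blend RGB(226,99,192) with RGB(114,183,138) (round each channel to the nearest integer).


Screen: C = 255 - (255-A)×(255-B)/255, rounded to nearest integer
R: 255 - (255-226)×(255-114)/255 = 255 - 4089/255 ≈ 255 - 16.035 = 238.965 → 239
G: 255 - (255-99)×(255-183)/255 = 255 - 11232/255 ≈ 255 - 44.047 = 210.953 → 211
B: 255 - (255-192)×(255-138)/255 = 255 - 7371/255 ≈ 255 - 28.906 = 226.094 → 226
= RGB(239, 211, 226)


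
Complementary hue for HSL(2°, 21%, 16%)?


Complement = opposite side of color wheel = hue + 180°
H' = (2 + 180) mod 360 = 182°
S and L unchanged.
= HSL(182°, 21%, 16%)


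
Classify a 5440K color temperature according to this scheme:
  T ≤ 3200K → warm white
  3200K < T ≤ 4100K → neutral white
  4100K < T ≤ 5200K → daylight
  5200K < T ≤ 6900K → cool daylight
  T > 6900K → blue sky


Temperature: 5440K
5200K < 5440K ≤ 6900K → cool daylight
Classification: cool daylight


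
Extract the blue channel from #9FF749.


Color: #9FF749
R = 9F = 159
G = F7 = 247
B = 49 = 73
Blue = 73


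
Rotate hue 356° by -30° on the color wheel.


New hue = (H + rotation) mod 360
New hue = (356 -30) mod 360
= 326 mod 360
= 326°


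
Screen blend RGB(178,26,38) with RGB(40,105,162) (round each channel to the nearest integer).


Screen: C = 255 - (255-A)×(255-B)/255, rounded to nearest integer
R: 255 - (255-178)×(255-40)/255 = 255 - 16555/255 ≈ 255 - 64.922 = 190.078 → 190
G: 255 - (255-26)×(255-105)/255 = 255 - 34350/255 ≈ 255 - 134.706 = 120.294 → 120
B: 255 - (255-38)×(255-162)/255 = 255 - 20181/255 ≈ 255 - 79.141 = 175.859 → 176
= RGB(190, 120, 176)


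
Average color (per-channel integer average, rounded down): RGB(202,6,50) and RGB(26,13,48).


Midpoint: each channel = ⌊(C₁+C₂)/2⌋
R: ⌊(202+26)/2⌋ = 114
G: ⌊(6+13)/2⌋ = 9
B: ⌊(50+48)/2⌋ = 49
= RGB(114, 9, 49)


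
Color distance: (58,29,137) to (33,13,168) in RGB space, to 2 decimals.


d = √[(R₁-R₂)² + (G₁-G₂)² + (B₁-B₂)²]
d = √[(58-33)² + (29-13)² + (137-168)²]
d = √[625 + 256 + 961]
d = √1842
d ≈ 42.92


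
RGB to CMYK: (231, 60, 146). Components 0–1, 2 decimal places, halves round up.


R'=231/255≈0.9059, G'=60/255≈0.2353, B'=146/255≈0.5725
K = 1 - max(R',G',B') = 1 - 231/255 = 24/255 = 0.09411… → 0.09
(1-R'-K)/(1-K) simplifies to (max-R)/max with max = 231:
C = (231-231)/231 = 0/231 = 0 → 0.00
M = (231-60)/231 = 171/231 = 0.74025… → 0.74
Y = (231-146)/231 = 85/231 = 0.36796… → 0.37
= CMYK(0.00, 0.74, 0.37, 0.09)


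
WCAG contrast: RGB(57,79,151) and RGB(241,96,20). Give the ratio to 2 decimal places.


Linearize each sRGB channel c=v/255: c/12.92 if c ≤ 0.04045 else ((c+0.055)/1.055)^2.4
L = 0.2126×R_lin + 0.7152×G_lin + 0.0722×B_lin
Color 1 (57,79,151):
  R=57: 57/255≈0.2235 > 0.04045 → ((0.2235+0.055)/1.055)^2.4 ≈ 0.04092
  G=79: 79/255≈0.3098 > 0.04045 → ((0.3098+0.055)/1.055)^2.4 ≈ 0.07819
  B=151: 151/255≈0.5922 > 0.04045 → ((0.5922+0.055)/1.055)^2.4 ≈ 0.30947
  L1 = 0.2126×0.04092 + 0.7152×0.07819 + 0.0722×0.30947 ≈ 0.08696
Color 2 (241,96,20):
  R=241: 241/255≈0.9451 > 0.04045 → ((0.9451+0.055)/1.055)^2.4 ≈ 0.87962
  G=96: 96/255≈0.3765 > 0.04045 → ((0.3765+0.055)/1.055)^2.4 ≈ 0.11697
  B=20: 20/255≈0.0784 > 0.04045 → ((0.0784+0.055)/1.055)^2.4 ≈ 0.00700
  L2 = 0.2126×0.87962 + 0.7152×0.11697 + 0.0722×0.00700 ≈ 0.27117
Lighter = 0.27117, Darker = 0.08696
Ratio = (L_lighter + 0.05) / (L_darker + 0.05)
Ratio = (0.27117 + 0.05) / (0.08696 + 0.05) = 0.32117 / 0.13696 ≈ 2.3450
Ratio ≈ 2.34:1


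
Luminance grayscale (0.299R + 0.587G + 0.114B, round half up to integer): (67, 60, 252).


Gray = 0.299×R + 0.587×G + 0.114×B
Gray = 0.299×67 + 0.587×60 + 0.114×252
Gray = 20.033 + 35.220 + 28.728
Gray = 83.981 → round half up → 84
Gray = 84


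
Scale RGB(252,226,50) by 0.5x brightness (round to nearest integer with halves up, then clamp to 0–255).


Multiply each channel by 0.5, round half up, clamp to [0, 255]
R: 252×0.5 = 126
G: 226×0.5 = 113
B: 50×0.5 = 25
= RGB(126, 113, 25)


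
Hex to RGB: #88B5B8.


88 → 136 (R)
B5 → 181 (G)
B8 → 184 (B)
= RGB(136, 181, 184)


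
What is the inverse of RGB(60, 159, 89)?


Invert: (255-R, 255-G, 255-B)
R: 255-60 = 195
G: 255-159 = 96
B: 255-89 = 166
= RGB(195, 96, 166)


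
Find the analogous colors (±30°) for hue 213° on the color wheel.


Base hue: 213°
Left analog: (213 - 30) mod 360 = 183°
Right analog: (213 + 30) mod 360 = 243°
Analogous hues = 183° and 243°


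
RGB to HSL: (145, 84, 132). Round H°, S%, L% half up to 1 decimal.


Normalize: R'=145/255≈0.5686, G'=84/255≈0.3294, B'=132/255≈0.5176
Max=145/255, Min=84/255, Δ=Max-Min=61/255
L = (Max+Min)/2 = (145+84)/510 = 229/510 = 0.44901… → L = 44.9%
L ≤ 0.5 → S = Δ/(Max+Min) = 61/(145+84) = 61/229 = 0.26637… → S = 26.6%
(the 1/255 factors cancel in S and H, so raw channel differences can be used)
Max is R' → H = 60 × (((G-B)/Δ) mod 6) = 60 × (((84-132)/61) mod 6)
  (-48)/61 = -0.7868…; negative, so add 6 → 5.2131…
  H = 60 × 5.2131… = 312.786…° → H = 312.8°
= HSL(312.8°, 26.6%, 44.9%)


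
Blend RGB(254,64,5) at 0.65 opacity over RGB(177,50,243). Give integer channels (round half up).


C = α×F + (1-α)×B, with 1-α = 0.35
R: 0.65×254 + 0.35×177 = 165.10 + 61.95 = 227.05 → 227
G: 0.65×64 + 0.35×50 = 41.60 + 17.50 = 59.10 → 59
B: 0.65×5 + 0.35×243 = 3.25 + 85.05 = 88.30 → 88
= RGB(227, 59, 88)


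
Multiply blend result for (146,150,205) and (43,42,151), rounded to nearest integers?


Multiply: C = A×B/255, rounded to nearest integer
R: 146×43/255 = 6278/255 ≈ 24.620 → 25
G: 150×42/255 = 6300/255 ≈ 24.706 → 25
B: 205×151/255 = 30955/255 ≈ 121.392 → 121
= RGB(25, 25, 121)


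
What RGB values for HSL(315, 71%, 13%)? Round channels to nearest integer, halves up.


H=315°, S=0.71, L=0.13
C = (1-|2L-1|)×S = (1-|-0.74|)×0.71 = 0.1846
H' = H/60 = 315/60 ≈ 5.2500; X = C×(1-|H' mod 2 - 1|) = 0.13845
m = L - C/2 = 0.13 - 0.0923 = 0.0377
Sector ⌊H'⌋ = 5 → (R',G',B') = (0.1846, 0.0, 0.13845)
RGB = ((R'+m)×255, (G'+m)×255, (B'+m)×255) = (56.6865, 9.6135, 44.91825)
Round half up → RGB(57, 10, 45)


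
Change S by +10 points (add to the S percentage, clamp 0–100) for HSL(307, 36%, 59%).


Original S = 36%
Adjustment = +10 percentage points
New S = 36 + (10) = 46
Clamp to [0, 100] → 46
= HSL(307°, 46%, 59%)


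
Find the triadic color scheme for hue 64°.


Triadic: equally spaced at 120° intervals
H1 = 64°
H2 = (64 + 120) mod 360 = 184°
H3 = (64 + 240) mod 360 = 304°
Triadic = 64°, 184°, 304°


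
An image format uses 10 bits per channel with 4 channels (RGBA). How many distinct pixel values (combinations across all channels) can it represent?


Total bits = 10 bits/channel × 4 channels = 40 bits
Distinct pixel values = 2^40
= 1,099,511,627,776 pixel values


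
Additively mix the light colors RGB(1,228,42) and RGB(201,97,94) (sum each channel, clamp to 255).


Additive: each channel = min(255, C₁+C₂)
R: 1+201 = 202 → 202
G: 228+97 = 325 → 255
B: 42+94 = 136 → 136
= RGB(202, 255, 136)


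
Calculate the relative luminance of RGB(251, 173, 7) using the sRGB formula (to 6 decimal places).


Linearize each channel (sRGB transfer function): c = v/255; c_lin = c/12.92 if c ≤ 0.04045, else ((c+0.055)/1.055)^2.4
  R: 251/255 ≈ 0.984314 > 0.04045 → ((0.984314+0.055)/1.055)^2.4 ≈ 0.964686
  G: 173/255 ≈ 0.678431 > 0.04045 → ((0.678431+0.055)/1.055)^2.4 ≈ 0.417885
  B: 7/255 ≈ 0.027451 ≤ 0.04045 → 0.027451/12.92 ≈ 0.002125
R_lin = 0.964686, G_lin = 0.417885, B_lin = 0.002125
L = 0.2126×R + 0.7152×G + 0.0722×B
L = 0.2126×0.964686 + 0.7152×0.417885 + 0.0722×0.002125
L ≈ 0.504117


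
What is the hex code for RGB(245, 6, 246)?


R = 245 → F5 (hex)
G = 6 → 06 (hex)
B = 246 → F6 (hex)
Hex = #F506F6


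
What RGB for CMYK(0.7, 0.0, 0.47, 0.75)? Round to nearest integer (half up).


R = 255 × (1-C) × (1-K) = 255 × 0.30 × 0.25 = 19.125 → 19
G = 255 × (1-M) × (1-K) = 255 × 1.00 × 0.25 = 63.75 → 64
B = 255 × (1-Y) × (1-K) = 255 × 0.53 × 0.25 = 33.7875 → 34
= RGB(19, 64, 34)


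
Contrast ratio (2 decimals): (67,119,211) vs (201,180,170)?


Linearize each sRGB channel c=v/255: c/12.92 if c ≤ 0.04045 else ((c+0.055)/1.055)^2.4
L = 0.2126×R_lin + 0.7152×G_lin + 0.0722×B_lin
Color 1 (67,119,211):
  R=67: 67/255≈0.2627 > 0.04045 → ((0.2627+0.055)/1.055)^2.4 ≈ 0.05613
  G=119: 119/255≈0.4667 > 0.04045 → ((0.4667+0.055)/1.055)^2.4 ≈ 0.18447
  B=211: 211/255≈0.8275 > 0.04045 → ((0.8275+0.055)/1.055)^2.4 ≈ 0.65141
  L1 = 0.2126×0.05613 + 0.7152×0.18447 + 0.0722×0.65141 ≈ 0.19090
Color 2 (201,180,170):
  R=201: 201/255≈0.7882 > 0.04045 → ((0.7882+0.055)/1.055)^2.4 ≈ 0.58408
  G=180: 180/255≈0.7059 > 0.04045 → ((0.7059+0.055)/1.055)^2.4 ≈ 0.45641
  B=170: 170/255≈0.6667 > 0.04045 → ((0.6667+0.055)/1.055)^2.4 ≈ 0.40198
  L2 = 0.2126×0.58408 + 0.7152×0.45641 + 0.0722×0.40198 ≈ 0.47962
Lighter = 0.47962, Darker = 0.19090
Ratio = (L_lighter + 0.05) / (L_darker + 0.05)
Ratio = (0.47962 + 0.05) / (0.19090 + 0.05) = 0.52962 / 0.24090 ≈ 2.1985
Ratio ≈ 2.20:1


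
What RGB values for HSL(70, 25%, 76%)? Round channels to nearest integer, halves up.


H=70°, S=0.25, L=0.76
C = (1-|2L-1|)×S = (1-|0.52|)×0.25 = 0.12
H' = H/60 = 70/60 ≈ 1.1667; X = C×(1-|H' mod 2 - 1|) = 0.1
m = L - C/2 = 0.76 - 0.06 = 0.7
Sector ⌊H'⌋ = 1 → (R',G',B') = (0.1, 0.12, 0.0)
RGB = ((R'+m)×255, (G'+m)×255, (B'+m)×255) = (204.0, 209.1, 178.5)
Round half up → RGB(204, 209, 179)


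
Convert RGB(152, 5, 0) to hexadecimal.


R = 152 → 98 (hex)
G = 5 → 05 (hex)
B = 0 → 00 (hex)
Hex = #980500


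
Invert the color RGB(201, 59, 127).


Invert: (255-R, 255-G, 255-B)
R: 255-201 = 54
G: 255-59 = 196
B: 255-127 = 128
= RGB(54, 196, 128)


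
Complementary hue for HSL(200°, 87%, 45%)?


Complement = opposite side of color wheel = hue + 180°
H' = (200 + 180) mod 360 = 20°
S and L unchanged.
= HSL(20°, 87%, 45%)


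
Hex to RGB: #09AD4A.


09 → 9 (R)
AD → 173 (G)
4A → 74 (B)
= RGB(9, 173, 74)


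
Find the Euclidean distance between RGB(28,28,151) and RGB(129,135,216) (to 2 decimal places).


d = √[(R₁-R₂)² + (G₁-G₂)² + (B₁-B₂)²]
d = √[(28-129)² + (28-135)² + (151-216)²]
d = √[10201 + 11449 + 4225]
d = √25875
d ≈ 160.86


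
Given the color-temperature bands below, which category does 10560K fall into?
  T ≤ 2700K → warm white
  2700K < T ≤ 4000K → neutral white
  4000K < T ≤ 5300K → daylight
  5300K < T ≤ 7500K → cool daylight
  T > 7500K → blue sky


Temperature: 10560K
10560K > 7500K → blue sky
Classification: blue sky


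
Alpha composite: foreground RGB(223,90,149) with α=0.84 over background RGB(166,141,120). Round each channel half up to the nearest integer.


C = α×F + (1-α)×B, with 1-α = 0.16
R: 0.84×223 + 0.16×166 = 187.32 + 26.56 = 213.88 → 214
G: 0.84×90 + 0.16×141 = 75.60 + 22.56 = 98.16 → 98
B: 0.84×149 + 0.16×120 = 125.16 + 19.20 = 144.36 → 144
= RGB(214, 98, 144)


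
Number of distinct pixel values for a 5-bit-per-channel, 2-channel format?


Total bits = 5 bits/channel × 2 channels = 10 bits
Distinct pixel values = 2^10
= 1,024 pixel values


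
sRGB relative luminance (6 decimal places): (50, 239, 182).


Linearize each channel (sRGB transfer function): c = v/255; c_lin = c/12.92 if c ≤ 0.04045, else ((c+0.055)/1.055)^2.4
  R: 50/255 ≈ 0.196078 > 0.04045 → ((0.196078+0.055)/1.055)^2.4 ≈ 0.031896
  G: 239/255 ≈ 0.937255 > 0.04045 → ((0.937255+0.055)/1.055)^2.4 ≈ 0.863157
  B: 182/255 ≈ 0.713725 > 0.04045 → ((0.713725+0.055)/1.055)^2.4 ≈ 0.467784
R_lin = 0.031896, G_lin = 0.863157, B_lin = 0.467784
L = 0.2126×R + 0.7152×G + 0.0722×B
L = 0.2126×0.031896 + 0.7152×0.863157 + 0.0722×0.467784
L ≈ 0.657885


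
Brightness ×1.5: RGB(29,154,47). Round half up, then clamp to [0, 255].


Multiply each channel by 1.5, round half up, clamp to [0, 255]
R: 29×1.5 = 43.5 → round → 44
G: 154×1.5 = 231
B: 47×1.5 = 70.5 → round → 71
= RGB(44, 231, 71)


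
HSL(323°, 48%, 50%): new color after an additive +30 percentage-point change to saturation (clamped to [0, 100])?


Original S = 48%
Adjustment = +30 percentage points
New S = 48 + (30) = 78
Clamp to [0, 100] → 78
= HSL(323°, 78%, 50%)


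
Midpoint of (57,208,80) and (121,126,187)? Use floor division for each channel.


Midpoint: each channel = ⌊(C₁+C₂)/2⌋
R: ⌊(57+121)/2⌋ = 89
G: ⌊(208+126)/2⌋ = 167
B: ⌊(80+187)/2⌋ = 133
= RGB(89, 167, 133)


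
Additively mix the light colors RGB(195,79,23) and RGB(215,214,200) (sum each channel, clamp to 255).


Additive: each channel = min(255, C₁+C₂)
R: 195+215 = 410 → 255
G: 79+214 = 293 → 255
B: 23+200 = 223 → 223
= RGB(255, 255, 223)


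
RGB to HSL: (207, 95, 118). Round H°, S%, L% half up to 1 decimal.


Normalize: R'=207/255≈0.8118, G'=95/255≈0.3725, B'=118/255≈0.4627
Max=207/255, Min=95/255, Δ=Max-Min=112/255
L = (Max+Min)/2 = (207+95)/510 = 302/510 = 0.59215… → L = 59.2%
L > 0.5 → S = Δ/(2-Max-Min) = 112/(510-207-95) = 112/208 = 0.53846… → S = 53.8%
(the 1/255 factors cancel in S and H, so raw channel differences can be used)
Max is R' → H = 60 × (((G-B)/Δ) mod 6) = 60 × (((95-118)/112) mod 6)
  (-23)/112 = -0.2053…; negative, so add 6 → 5.7946…
  H = 60 × 5.7946… = 347.678…° → H = 347.7°
= HSL(347.7°, 53.8%, 59.2%)


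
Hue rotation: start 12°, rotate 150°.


New hue = (H + rotation) mod 360
New hue = (12 + 150) mod 360
= 162 mod 360
= 162°


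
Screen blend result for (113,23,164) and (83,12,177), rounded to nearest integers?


Screen: C = 255 - (255-A)×(255-B)/255, rounded to nearest integer
R: 255 - (255-113)×(255-83)/255 = 255 - 24424/255 ≈ 255 - 95.780 = 159.220 → 159
G: 255 - (255-23)×(255-12)/255 = 255 - 56376/255 ≈ 255 - 221.082 = 33.918 → 34
B: 255 - (255-164)×(255-177)/255 = 255 - 7098/255 ≈ 255 - 27.835 = 227.165 → 227
= RGB(159, 34, 227)


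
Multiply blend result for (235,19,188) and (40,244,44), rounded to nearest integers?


Multiply: C = A×B/255, rounded to nearest integer
R: 235×40/255 = 9400/255 ≈ 36.863 → 37
G: 19×244/255 = 4636/255 ≈ 18.180 → 18
B: 188×44/255 = 8272/255 ≈ 32.439 → 32
= RGB(37, 18, 32)


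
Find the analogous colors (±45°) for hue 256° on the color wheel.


Base hue: 256°
Left analog: (256 - 45) mod 360 = 211°
Right analog: (256 + 45) mod 360 = 301°
Analogous hues = 211° and 301°


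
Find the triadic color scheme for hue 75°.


Triadic: equally spaced at 120° intervals
H1 = 75°
H2 = (75 + 120) mod 360 = 195°
H3 = (75 + 240) mod 360 = 315°
Triadic = 75°, 195°, 315°


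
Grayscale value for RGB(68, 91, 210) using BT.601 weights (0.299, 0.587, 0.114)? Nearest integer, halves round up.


Gray = 0.299×R + 0.587×G + 0.114×B
Gray = 0.299×68 + 0.587×91 + 0.114×210
Gray = 20.332 + 53.417 + 23.940
Gray = 97.689 → round half up → 98
Gray = 98


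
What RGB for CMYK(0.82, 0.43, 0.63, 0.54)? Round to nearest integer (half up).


R = 255 × (1-C) × (1-K) = 255 × 0.18 × 0.46 = 21.114 → 21
G = 255 × (1-M) × (1-K) = 255 × 0.57 × 0.46 = 66.861 → 67
B = 255 × (1-Y) × (1-K) = 255 × 0.37 × 0.46 = 43.401 → 43
= RGB(21, 67, 43)


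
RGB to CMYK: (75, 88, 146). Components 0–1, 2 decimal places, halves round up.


R'=75/255≈0.2941, G'=88/255≈0.3451, B'=146/255≈0.5725
K = 1 - max(R',G',B') = 1 - 146/255 = 109/255 = 0.42745… → 0.43
(1-R'-K)/(1-K) simplifies to (max-R)/max with max = 146:
C = (146-75)/146 = 71/146 = 0.48630… → 0.49
M = (146-88)/146 = 58/146 = 0.39726… → 0.40
Y = (146-146)/146 = 0/146 = 0 → 0.00
= CMYK(0.49, 0.40, 0.00, 0.43)


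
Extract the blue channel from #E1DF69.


Color: #E1DF69
R = E1 = 225
G = DF = 223
B = 69 = 105
Blue = 105


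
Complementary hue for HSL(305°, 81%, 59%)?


Complement = opposite side of color wheel = hue + 180°
H' = (305 + 180) mod 360 = 125°
S and L unchanged.
= HSL(125°, 81%, 59%)


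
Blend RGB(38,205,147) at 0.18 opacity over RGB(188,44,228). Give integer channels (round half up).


C = α×F + (1-α)×B, with 1-α = 0.82
R: 0.18×38 + 0.82×188 = 6.84 + 154.16 = 161.00 → 161
G: 0.18×205 + 0.82×44 = 36.90 + 36.08 = 72.98 → 73
B: 0.18×147 + 0.82×228 = 26.46 + 186.96 = 213.42 → 213
= RGB(161, 73, 213)


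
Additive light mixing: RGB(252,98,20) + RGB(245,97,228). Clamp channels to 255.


Additive: each channel = min(255, C₁+C₂)
R: 252+245 = 497 → 255
G: 98+97 = 195 → 195
B: 20+228 = 248 → 248
= RGB(255, 195, 248)


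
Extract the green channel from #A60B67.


Color: #A60B67
R = A6 = 166
G = 0B = 11
B = 67 = 103
Green = 11


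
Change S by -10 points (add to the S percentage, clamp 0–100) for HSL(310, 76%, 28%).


Original S = 76%
Adjustment = -10 percentage points
New S = 76 + (-10) = 66
Clamp to [0, 100] → 66
= HSL(310°, 66%, 28%)


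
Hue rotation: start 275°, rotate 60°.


New hue = (H + rotation) mod 360
New hue = (275 + 60) mod 360
= 335 mod 360
= 335°


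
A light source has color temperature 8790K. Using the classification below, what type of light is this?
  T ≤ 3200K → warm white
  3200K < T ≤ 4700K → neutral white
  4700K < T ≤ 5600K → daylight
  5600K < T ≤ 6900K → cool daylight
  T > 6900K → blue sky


Temperature: 8790K
8790K > 6900K → blue sky
Classification: blue sky


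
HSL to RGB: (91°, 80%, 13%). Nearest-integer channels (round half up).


H=91°, S=0.80, L=0.13
C = (1-|2L-1|)×S = (1-|-0.74|)×0.80 = 0.208
H' = H/60 = 91/60 ≈ 1.5167; X = C×(1-|H' mod 2 - 1|) ≈ 0.1005
m = L - C/2 = 0.13 - 0.104 = 0.026
Sector ⌊H'⌋ = 1 → (R',G',B') = (≈0.1005, 0.208, 0.0)
RGB = ((R'+m)×255, (G'+m)×255, (B'+m)×255) = (32.266, 59.67, 6.63)
Round half up → RGB(32, 60, 7)


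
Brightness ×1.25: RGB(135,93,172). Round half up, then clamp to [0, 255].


Multiply each channel by 1.25, round half up, clamp to [0, 255]
R: 135×1.25 = 168.75 → round → 169
G: 93×1.25 = 116.25 → round → 116
B: 172×1.25 = 215
= RGB(169, 116, 215)


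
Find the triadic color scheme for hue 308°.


Triadic: equally spaced at 120° intervals
H1 = 308°
H2 = (308 + 120) mod 360 = 68°
H3 = (308 + 240) mod 360 = 188°
Triadic = 308°, 68°, 188°


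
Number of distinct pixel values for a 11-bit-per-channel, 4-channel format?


Total bits = 11 bits/channel × 4 channels = 44 bits
Distinct pixel values = 2^44
= 17,592,186,044,416 pixel values


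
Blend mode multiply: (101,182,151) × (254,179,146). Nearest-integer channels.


Multiply: C = A×B/255, rounded to nearest integer
R: 101×254/255 = 25654/255 ≈ 100.604 → 101
G: 182×179/255 = 32578/255 ≈ 127.757 → 128
B: 151×146/255 = 22046/255 ≈ 86.455 → 86
= RGB(101, 128, 86)


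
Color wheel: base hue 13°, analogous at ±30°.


Base hue: 13°
Left analog: (13 - 30) mod 360 = 343°
Right analog: (13 + 30) mod 360 = 43°
Analogous hues = 343° and 43°


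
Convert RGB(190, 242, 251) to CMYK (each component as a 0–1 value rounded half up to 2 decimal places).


R'=190/255≈0.7451, G'=242/255≈0.9490, B'=251/255≈0.9843
K = 1 - max(R',G',B') = 1 - 251/255 = 4/255 = 0.01568… → 0.02
(1-R'-K)/(1-K) simplifies to (max-R)/max with max = 251:
C = (251-190)/251 = 61/251 = 0.24302… → 0.24
M = (251-242)/251 = 9/251 = 0.03585… → 0.04
Y = (251-251)/251 = 0/251 = 0 → 0.00
= CMYK(0.24, 0.04, 0.00, 0.02)


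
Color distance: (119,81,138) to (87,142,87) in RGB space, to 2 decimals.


d = √[(R₁-R₂)² + (G₁-G₂)² + (B₁-B₂)²]
d = √[(119-87)² + (81-142)² + (138-87)²]
d = √[1024 + 3721 + 2601]
d = √7346
d ≈ 85.71


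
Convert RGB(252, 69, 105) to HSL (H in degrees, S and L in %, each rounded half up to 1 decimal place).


Normalize: R'=252/255≈0.9882, G'=69/255≈0.2706, B'=105/255≈0.4118
Max=252/255, Min=69/255, Δ=Max-Min=183/255
L = (Max+Min)/2 = (252+69)/510 = 321/510 = 0.62941… → L = 62.9%
L > 0.5 → S = Δ/(2-Max-Min) = 183/(510-252-69) = 183/189 = 0.96825… → S = 96.8%
(the 1/255 factors cancel in S and H, so raw channel differences can be used)
Max is R' → H = 60 × (((G-B)/Δ) mod 6) = 60 × (((69-105)/183) mod 6)
  (-36)/183 = -0.1967…; negative, so add 6 → 5.8032…
  H = 60 × 5.8032… = 348.196…° → H = 348.2°
= HSL(348.2°, 96.8%, 62.9%)


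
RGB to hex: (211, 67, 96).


R = 211 → D3 (hex)
G = 67 → 43 (hex)
B = 96 → 60 (hex)
Hex = #D34360


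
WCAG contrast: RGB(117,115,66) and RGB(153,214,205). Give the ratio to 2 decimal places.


Linearize each sRGB channel c=v/255: c/12.92 if c ≤ 0.04045 else ((c+0.055)/1.055)^2.4
L = 0.2126×R_lin + 0.7152×G_lin + 0.0722×B_lin
Color 1 (117,115,66):
  R=117: 117/255≈0.4588 > 0.04045 → ((0.4588+0.055)/1.055)^2.4 ≈ 0.17789
  G=115: 115/255≈0.4510 > 0.04045 → ((0.4510+0.055)/1.055)^2.4 ≈ 0.17144
  B=66: 66/255≈0.2588 > 0.04045 → ((0.2588+0.055)/1.055)^2.4 ≈ 0.05448
  L1 = 0.2126×0.17789 + 0.7152×0.17144 + 0.0722×0.05448 ≈ 0.16437
Color 2 (153,214,205):
  R=153: 153/255≈0.6000 > 0.04045 → ((0.6000+0.055)/1.055)^2.4 ≈ 0.31855
  G=214: 214/255≈0.8392 > 0.04045 → ((0.8392+0.055)/1.055)^2.4 ≈ 0.67244
  B=205: 205/255≈0.8039 > 0.04045 → ((0.8039+0.055)/1.055)^2.4 ≈ 0.61050
  L2 = 0.2126×0.31855 + 0.7152×0.67244 + 0.0722×0.61050 ≈ 0.59273
Lighter = 0.59273, Darker = 0.16437
Ratio = (L_lighter + 0.05) / (L_darker + 0.05)
Ratio = (0.59273 + 0.05) / (0.16437 + 0.05) = 0.64273 / 0.21437 ≈ 2.9983
Ratio ≈ 3.00:1


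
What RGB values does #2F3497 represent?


2F → 47 (R)
34 → 52 (G)
97 → 151 (B)
= RGB(47, 52, 151)


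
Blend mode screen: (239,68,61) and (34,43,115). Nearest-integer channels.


Screen: C = 255 - (255-A)×(255-B)/255, rounded to nearest integer
R: 255 - (255-239)×(255-34)/255 = 255 - 3536/255 ≈ 255 - 13.867 = 241.133 → 241
G: 255 - (255-68)×(255-43)/255 = 255 - 39644/255 ≈ 255 - 155.467 = 99.533 → 100
B: 255 - (255-61)×(255-115)/255 = 255 - 27160/255 ≈ 255 - 106.510 = 148.490 → 148
= RGB(241, 100, 148)


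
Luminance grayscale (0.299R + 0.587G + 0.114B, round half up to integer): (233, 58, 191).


Gray = 0.299×R + 0.587×G + 0.114×B
Gray = 0.299×233 + 0.587×58 + 0.114×191
Gray = 69.667 + 34.046 + 21.774
Gray = 125.487 → round half up → 125
Gray = 125


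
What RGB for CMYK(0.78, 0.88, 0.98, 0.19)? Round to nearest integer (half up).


R = 255 × (1-C) × (1-K) = 255 × 0.22 × 0.81 = 45.441 → 45
G = 255 × (1-M) × (1-K) = 255 × 0.12 × 0.81 = 24.786 → 25
B = 255 × (1-Y) × (1-K) = 255 × 0.02 × 0.81 = 4.131 → 4
= RGB(45, 25, 4)


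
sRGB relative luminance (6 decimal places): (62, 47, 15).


Linearize each channel (sRGB transfer function): c = v/255; c_lin = c/12.92 if c ≤ 0.04045, else ((c+0.055)/1.055)^2.4
  R: 62/255 ≈ 0.243137 > 0.04045 → ((0.243137+0.055)/1.055)^2.4 ≈ 0.048172
  G: 47/255 ≈ 0.184314 > 0.04045 → ((0.184314+0.055)/1.055)^2.4 ≈ 0.028426
  B: 15/255 ≈ 0.058824 > 0.04045 → ((0.058824+0.055)/1.055)^2.4 ≈ 0.004777
R_lin = 0.048172, G_lin = 0.028426, B_lin = 0.004777
L = 0.2126×R + 0.7152×G + 0.0722×B
L = 0.2126×0.048172 + 0.7152×0.028426 + 0.0722×0.004777
L ≈ 0.030917


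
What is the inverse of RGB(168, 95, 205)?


Invert: (255-R, 255-G, 255-B)
R: 255-168 = 87
G: 255-95 = 160
B: 255-205 = 50
= RGB(87, 160, 50)


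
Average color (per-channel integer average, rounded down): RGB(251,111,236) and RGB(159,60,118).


Midpoint: each channel = ⌊(C₁+C₂)/2⌋
R: ⌊(251+159)/2⌋ = 205
G: ⌊(111+60)/2⌋ = 85
B: ⌊(236+118)/2⌋ = 177
= RGB(205, 85, 177)


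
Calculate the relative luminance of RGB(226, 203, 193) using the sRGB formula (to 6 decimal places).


Linearize each channel (sRGB transfer function): c = v/255; c_lin = c/12.92 if c ≤ 0.04045, else ((c+0.055)/1.055)^2.4
  R: 226/255 ≈ 0.886275 > 0.04045 → ((0.886275+0.055)/1.055)^2.4 ≈ 0.760525
  G: 203/255 ≈ 0.796078 > 0.04045 → ((0.796078+0.055)/1.055)^2.4 ≈ 0.597202
  B: 193/255 ≈ 0.756863 > 0.04045 → ((0.756863+0.055)/1.055)^2.4 ≈ 0.533276
R_lin = 0.760525, G_lin = 0.597202, B_lin = 0.533276
L = 0.2126×R + 0.7152×G + 0.0722×B
L = 0.2126×0.760525 + 0.7152×0.597202 + 0.0722×0.533276
L ≈ 0.627309


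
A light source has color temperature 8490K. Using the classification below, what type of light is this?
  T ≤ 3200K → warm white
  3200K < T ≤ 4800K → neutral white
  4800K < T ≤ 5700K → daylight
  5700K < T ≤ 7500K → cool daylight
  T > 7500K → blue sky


Temperature: 8490K
8490K > 7500K → blue sky
Classification: blue sky


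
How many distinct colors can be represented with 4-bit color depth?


Colors = 2^bits = 2^4
= 16 colors


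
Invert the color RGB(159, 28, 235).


Invert: (255-R, 255-G, 255-B)
R: 255-159 = 96
G: 255-28 = 227
B: 255-235 = 20
= RGB(96, 227, 20)


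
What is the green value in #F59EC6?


Color: #F59EC6
R = F5 = 245
G = 9E = 158
B = C6 = 198
Green = 158


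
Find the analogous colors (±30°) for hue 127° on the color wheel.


Base hue: 127°
Left analog: (127 - 30) mod 360 = 97°
Right analog: (127 + 30) mod 360 = 157°
Analogous hues = 97° and 157°


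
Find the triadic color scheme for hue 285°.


Triadic: equally spaced at 120° intervals
H1 = 285°
H2 = (285 + 120) mod 360 = 45°
H3 = (285 + 240) mod 360 = 165°
Triadic = 285°, 45°, 165°


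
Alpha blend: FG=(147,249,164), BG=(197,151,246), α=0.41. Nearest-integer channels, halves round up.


C = α×F + (1-α)×B, with 1-α = 0.59
R: 0.41×147 + 0.59×197 = 60.27 + 116.23 = 176.50 → 177
G: 0.41×249 + 0.59×151 = 102.09 + 89.09 = 191.18 → 191
B: 0.41×164 + 0.59×246 = 67.24 + 145.14 = 212.38 → 212
= RGB(177, 191, 212)


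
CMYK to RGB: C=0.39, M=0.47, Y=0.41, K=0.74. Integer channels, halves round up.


R = 255 × (1-C) × (1-K) = 255 × 0.61 × 0.26 = 40.443 → 40
G = 255 × (1-M) × (1-K) = 255 × 0.53 × 0.26 = 35.139 → 35
B = 255 × (1-Y) × (1-K) = 255 × 0.59 × 0.26 = 39.117 → 39
= RGB(40, 35, 39)


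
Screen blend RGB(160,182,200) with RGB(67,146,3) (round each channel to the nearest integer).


Screen: C = 255 - (255-A)×(255-B)/255, rounded to nearest integer
R: 255 - (255-160)×(255-67)/255 = 255 - 17860/255 ≈ 255 - 70.039 = 184.961 → 185
G: 255 - (255-182)×(255-146)/255 = 255 - 7957/255 ≈ 255 - 31.204 = 223.796 → 224
B: 255 - (255-200)×(255-3)/255 = 255 - 13860/255 ≈ 255 - 54.353 = 200.647 → 201
= RGB(185, 224, 201)


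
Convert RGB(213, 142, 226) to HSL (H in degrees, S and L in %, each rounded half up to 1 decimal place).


Normalize: R'=213/255≈0.8353, G'=142/255≈0.5569, B'=226/255≈0.8863
Max=226/255, Min=142/255, Δ=Max-Min=84/255
L = (Max+Min)/2 = (226+142)/510 = 368/510 = 0.72156… → L = 72.2%
L > 0.5 → S = Δ/(2-Max-Min) = 84/(510-226-142) = 84/142 = 0.59154… → S = 59.2%
(the 1/255 factors cancel in S and H, so raw channel differences can be used)
Max is B' → H = 60 × ((R-G)/Δ + 4) = 60 × ((213-142)/84 + 4)
  71/84 + 4 = 0.8452… + 4 = 4.8452…
  H = 60 × 4.8452… = 290.714…° → H = 290.7°
= HSL(290.7°, 59.2%, 72.2%)


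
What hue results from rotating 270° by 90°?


New hue = (H + rotation) mod 360
New hue = (270 + 90) mod 360
= 360 mod 360
= 0°


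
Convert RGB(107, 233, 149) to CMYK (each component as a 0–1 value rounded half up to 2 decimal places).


R'=107/255≈0.4196, G'=233/255≈0.9137, B'=149/255≈0.5843
K = 1 - max(R',G',B') = 1 - 233/255 = 22/255 = 0.08627… → 0.09
(1-R'-K)/(1-K) simplifies to (max-R)/max with max = 233:
C = (233-107)/233 = 126/233 = 0.54077… → 0.54
M = (233-233)/233 = 0/233 = 0 → 0.00
Y = (233-149)/233 = 84/233 = 0.36051… → 0.36
= CMYK(0.54, 0.00, 0.36, 0.09)


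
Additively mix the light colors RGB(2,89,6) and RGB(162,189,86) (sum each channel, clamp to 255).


Additive: each channel = min(255, C₁+C₂)
R: 2+162 = 164 → 164
G: 89+189 = 278 → 255
B: 6+86 = 92 → 92
= RGB(164, 255, 92)


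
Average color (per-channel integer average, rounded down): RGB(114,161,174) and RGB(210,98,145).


Midpoint: each channel = ⌊(C₁+C₂)/2⌋
R: ⌊(114+210)/2⌋ = 162
G: ⌊(161+98)/2⌋ = 129
B: ⌊(174+145)/2⌋ = 159
= RGB(162, 129, 159)


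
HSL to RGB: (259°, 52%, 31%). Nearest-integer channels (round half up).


H=259°, S=0.52, L=0.31
C = (1-|2L-1|)×S = (1-|-0.38|)×0.52 = 0.3224
H' = H/60 = 259/60 ≈ 4.3167; X = C×(1-|H' mod 2 - 1|) ≈ 0.1021
m = L - C/2 = 0.31 - 0.1612 = 0.1488
Sector ⌊H'⌋ = 4 → (R',G',B') = (≈0.1021, 0.0, 0.3224)
RGB = ((R'+m)×255, (G'+m)×255, (B'+m)×255) = (63.9778, 37.944, 120.156)
Round half up → RGB(64, 38, 120)


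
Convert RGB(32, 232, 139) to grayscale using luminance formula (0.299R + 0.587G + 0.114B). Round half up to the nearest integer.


Gray = 0.299×R + 0.587×G + 0.114×B
Gray = 0.299×32 + 0.587×232 + 0.114×139
Gray = 9.568 + 136.184 + 15.846
Gray = 161.598 → round half up → 162
Gray = 162


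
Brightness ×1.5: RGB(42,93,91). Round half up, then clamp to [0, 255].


Multiply each channel by 1.5, round half up, clamp to [0, 255]
R: 42×1.5 = 63
G: 93×1.5 = 139.5 → round → 140
B: 91×1.5 = 136.5 → round → 137
= RGB(63, 140, 137)


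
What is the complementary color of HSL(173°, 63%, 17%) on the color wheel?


Complement = opposite side of color wheel = hue + 180°
H' = (173 + 180) mod 360 = 353°
S and L unchanged.
= HSL(353°, 63%, 17%)


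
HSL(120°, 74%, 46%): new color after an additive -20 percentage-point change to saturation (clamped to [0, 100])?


Original S = 74%
Adjustment = -20 percentage points
New S = 74 + (-20) = 54
Clamp to [0, 100] → 54
= HSL(120°, 54%, 46%)


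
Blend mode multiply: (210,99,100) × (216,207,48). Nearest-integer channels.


Multiply: C = A×B/255, rounded to nearest integer
R: 210×216/255 = 45360/255 ≈ 177.882 → 178
G: 99×207/255 = 20493/255 ≈ 80.365 → 80
B: 100×48/255 = 4800/255 ≈ 18.824 → 19
= RGB(178, 80, 19)


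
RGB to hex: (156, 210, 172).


R = 156 → 9C (hex)
G = 210 → D2 (hex)
B = 172 → AC (hex)
Hex = #9CD2AC


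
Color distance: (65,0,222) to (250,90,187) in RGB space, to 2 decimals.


d = √[(R₁-R₂)² + (G₁-G₂)² + (B₁-B₂)²]
d = √[(65-250)² + (0-90)² + (222-187)²]
d = √[34225 + 8100 + 1225]
d = √43550
d ≈ 208.69


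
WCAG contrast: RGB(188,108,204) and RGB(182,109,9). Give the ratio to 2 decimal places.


Linearize each sRGB channel c=v/255: c/12.92 if c ≤ 0.04045 else ((c+0.055)/1.055)^2.4
L = 0.2126×R_lin + 0.7152×G_lin + 0.0722×B_lin
Color 1 (188,108,204):
  R=188: 188/255≈0.7373 > 0.04045 → ((0.7373+0.055)/1.055)^2.4 ≈ 0.50289
  G=108: 108/255≈0.4235 > 0.04045 → ((0.4235+0.055)/1.055)^2.4 ≈ 0.14996
  B=204: 204/255≈0.8000 > 0.04045 → ((0.8000+0.055)/1.055)^2.4 ≈ 0.60383
  L1 = 0.2126×0.50289 + 0.7152×0.14996 + 0.0722×0.60383 ≈ 0.25776
Color 2 (182,109,9):
  R=182: 182/255≈0.7137 > 0.04045 → ((0.7137+0.055)/1.055)^2.4 ≈ 0.46778
  G=109: 109/255≈0.4275 > 0.04045 → ((0.4275+0.055)/1.055)^2.4 ≈ 0.15293
  B=9: 9/255≈0.0353 ≤ 0.04045 → 0.0353/12.92 ≈ 0.00273
  L2 = 0.2126×0.46778 + 0.7152×0.15293 + 0.0722×0.00273 ≈ 0.20902
Lighter = 0.25776, Darker = 0.20902
Ratio = (L_lighter + 0.05) / (L_darker + 0.05)
Ratio = (0.25776 + 0.05) / (0.20902 + 0.05) = 0.30776 / 0.25902 ≈ 1.1882
Ratio ≈ 1.19:1


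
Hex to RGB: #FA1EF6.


FA → 250 (R)
1E → 30 (G)
F6 → 246 (B)
= RGB(250, 30, 246)


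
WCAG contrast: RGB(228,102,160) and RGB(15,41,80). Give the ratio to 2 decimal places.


Linearize each sRGB channel c=v/255: c/12.92 if c ≤ 0.04045 else ((c+0.055)/1.055)^2.4
L = 0.2126×R_lin + 0.7152×G_lin + 0.0722×B_lin
Color 1 (228,102,160):
  R=228: 228/255≈0.8941 > 0.04045 → ((0.8941+0.055)/1.055)^2.4 ≈ 0.77582
  G=102: 102/255≈0.4000 > 0.04045 → ((0.4000+0.055)/1.055)^2.4 ≈ 0.13287
  B=160: 160/255≈0.6275 > 0.04045 → ((0.6275+0.055)/1.055)^2.4 ≈ 0.35153
  L1 = 0.2126×0.77582 + 0.7152×0.13287 + 0.0722×0.35153 ≈ 0.28535
Color 2 (15,41,80):
  R=15: 15/255≈0.0588 > 0.04045 → ((0.0588+0.055)/1.055)^2.4 ≈ 0.00478
  G=41: 41/255≈0.1608 > 0.04045 → ((0.1608+0.055)/1.055)^2.4 ≈ 0.02217
  B=80: 80/255≈0.3137 > 0.04045 → ((0.3137+0.055)/1.055)^2.4 ≈ 0.08022
  L2 = 0.2126×0.00478 + 0.7152×0.02217 + 0.0722×0.08022 ≈ 0.02267
Lighter = 0.28535, Darker = 0.02267
Ratio = (L_lighter + 0.05) / (L_darker + 0.05)
Ratio = (0.28535 + 0.05) / (0.02267 + 0.05) = 0.33535 / 0.07267 ≈ 4.6149
Ratio ≈ 4.61:1


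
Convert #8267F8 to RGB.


82 → 130 (R)
67 → 103 (G)
F8 → 248 (B)
= RGB(130, 103, 248)


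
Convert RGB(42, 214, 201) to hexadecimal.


R = 42 → 2A (hex)
G = 214 → D6 (hex)
B = 201 → C9 (hex)
Hex = #2AD6C9


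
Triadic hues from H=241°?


Triadic: equally spaced at 120° intervals
H1 = 241°
H2 = (241 + 120) mod 360 = 1°
H3 = (241 + 240) mod 360 = 121°
Triadic = 241°, 1°, 121°
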